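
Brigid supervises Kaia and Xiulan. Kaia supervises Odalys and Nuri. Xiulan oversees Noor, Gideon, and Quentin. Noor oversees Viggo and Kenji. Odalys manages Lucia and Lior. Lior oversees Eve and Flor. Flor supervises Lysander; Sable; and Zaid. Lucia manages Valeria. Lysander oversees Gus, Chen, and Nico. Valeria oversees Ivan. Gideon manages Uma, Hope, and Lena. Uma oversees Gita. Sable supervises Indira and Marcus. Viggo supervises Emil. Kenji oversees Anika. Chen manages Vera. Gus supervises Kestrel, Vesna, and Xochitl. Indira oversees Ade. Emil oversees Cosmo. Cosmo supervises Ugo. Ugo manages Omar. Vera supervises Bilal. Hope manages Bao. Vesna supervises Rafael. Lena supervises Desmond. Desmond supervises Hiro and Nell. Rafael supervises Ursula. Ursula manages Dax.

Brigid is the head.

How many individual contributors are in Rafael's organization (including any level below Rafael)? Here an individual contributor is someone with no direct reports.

The only person in Rafael's organization with no one reporting to them is Dax. That is 1.

1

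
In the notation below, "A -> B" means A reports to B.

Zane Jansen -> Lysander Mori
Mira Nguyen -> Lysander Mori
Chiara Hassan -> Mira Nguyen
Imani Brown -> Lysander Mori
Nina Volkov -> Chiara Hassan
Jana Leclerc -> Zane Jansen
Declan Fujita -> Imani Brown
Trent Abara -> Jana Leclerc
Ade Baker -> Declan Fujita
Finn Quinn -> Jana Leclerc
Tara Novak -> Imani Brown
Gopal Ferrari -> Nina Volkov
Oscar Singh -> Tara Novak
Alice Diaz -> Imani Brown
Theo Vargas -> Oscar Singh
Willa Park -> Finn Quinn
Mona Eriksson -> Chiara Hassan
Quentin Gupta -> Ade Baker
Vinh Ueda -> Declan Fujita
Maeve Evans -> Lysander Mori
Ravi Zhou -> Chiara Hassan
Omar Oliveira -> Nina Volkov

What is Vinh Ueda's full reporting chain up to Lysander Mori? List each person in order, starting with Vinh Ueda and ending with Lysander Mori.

Vinh Ueda -> Declan Fujita -> Imani Brown -> Lysander Mori

Vinh Ueda reports to Declan Fujita. Declan Fujita reports to Imani Brown. Imani Brown reports to Lysander Mori. Lysander Mori is at the top.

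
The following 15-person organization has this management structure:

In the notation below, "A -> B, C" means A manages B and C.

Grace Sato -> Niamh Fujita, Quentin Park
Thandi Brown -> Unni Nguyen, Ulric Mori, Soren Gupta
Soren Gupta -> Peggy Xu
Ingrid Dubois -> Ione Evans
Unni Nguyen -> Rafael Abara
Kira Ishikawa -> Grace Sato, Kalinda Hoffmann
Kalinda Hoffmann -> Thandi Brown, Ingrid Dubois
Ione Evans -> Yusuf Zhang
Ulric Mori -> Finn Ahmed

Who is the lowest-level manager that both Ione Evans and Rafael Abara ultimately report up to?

Ione Evans's chain of managers is Ingrid Dubois, Kalinda Hoffmann, Kira Ishikawa. Rafael Abara's chain of managers is Unni Nguyen, Thandi Brown, Kalinda Hoffmann, Kira Ishikawa. The first manager that appears in both chains is Kalinda Hoffmann.

Kalinda Hoffmann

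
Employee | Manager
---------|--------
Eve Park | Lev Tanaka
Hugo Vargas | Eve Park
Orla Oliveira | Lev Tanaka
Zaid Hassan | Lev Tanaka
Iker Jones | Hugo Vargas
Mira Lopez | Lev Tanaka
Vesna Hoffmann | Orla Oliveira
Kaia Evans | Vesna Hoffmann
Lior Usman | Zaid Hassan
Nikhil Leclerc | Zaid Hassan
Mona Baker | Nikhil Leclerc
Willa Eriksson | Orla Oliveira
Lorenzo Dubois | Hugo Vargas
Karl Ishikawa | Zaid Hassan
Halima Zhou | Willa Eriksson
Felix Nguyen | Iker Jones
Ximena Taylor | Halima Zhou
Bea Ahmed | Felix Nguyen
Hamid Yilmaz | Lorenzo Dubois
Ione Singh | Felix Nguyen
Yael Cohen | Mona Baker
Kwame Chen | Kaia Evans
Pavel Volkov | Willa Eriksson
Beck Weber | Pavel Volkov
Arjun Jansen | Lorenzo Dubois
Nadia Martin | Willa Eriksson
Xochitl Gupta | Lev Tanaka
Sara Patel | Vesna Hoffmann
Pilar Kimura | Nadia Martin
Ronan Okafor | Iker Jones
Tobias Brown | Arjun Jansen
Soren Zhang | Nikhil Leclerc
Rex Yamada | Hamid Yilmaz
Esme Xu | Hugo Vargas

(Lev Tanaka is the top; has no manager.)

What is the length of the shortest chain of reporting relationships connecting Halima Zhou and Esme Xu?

6

Halima Zhou is 3 levels below Lev Tanaka, and Esme Xu is 3 levels below Lev Tanaka (their lowest common manager). The shortest path runs up from Halima Zhou to Lev Tanaka and back down to Esme Xu: 3 + 3 = 6 links.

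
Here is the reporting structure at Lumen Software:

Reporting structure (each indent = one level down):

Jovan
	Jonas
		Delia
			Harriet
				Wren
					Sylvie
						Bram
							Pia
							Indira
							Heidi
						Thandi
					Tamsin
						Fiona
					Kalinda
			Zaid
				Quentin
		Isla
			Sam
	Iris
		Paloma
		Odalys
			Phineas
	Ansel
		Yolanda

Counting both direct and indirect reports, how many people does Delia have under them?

13

Delia directly manages Harriet, Zaid. Under Harriet: Wren, Kalinda, Tamsin, Fiona, Sylvie, Thandi, Bram, Heidi, Indira, Pia (10). Under Zaid: Quentin (1). So Delia's organization is 2 direct reports plus everyone under them: 11 + 2 = 13.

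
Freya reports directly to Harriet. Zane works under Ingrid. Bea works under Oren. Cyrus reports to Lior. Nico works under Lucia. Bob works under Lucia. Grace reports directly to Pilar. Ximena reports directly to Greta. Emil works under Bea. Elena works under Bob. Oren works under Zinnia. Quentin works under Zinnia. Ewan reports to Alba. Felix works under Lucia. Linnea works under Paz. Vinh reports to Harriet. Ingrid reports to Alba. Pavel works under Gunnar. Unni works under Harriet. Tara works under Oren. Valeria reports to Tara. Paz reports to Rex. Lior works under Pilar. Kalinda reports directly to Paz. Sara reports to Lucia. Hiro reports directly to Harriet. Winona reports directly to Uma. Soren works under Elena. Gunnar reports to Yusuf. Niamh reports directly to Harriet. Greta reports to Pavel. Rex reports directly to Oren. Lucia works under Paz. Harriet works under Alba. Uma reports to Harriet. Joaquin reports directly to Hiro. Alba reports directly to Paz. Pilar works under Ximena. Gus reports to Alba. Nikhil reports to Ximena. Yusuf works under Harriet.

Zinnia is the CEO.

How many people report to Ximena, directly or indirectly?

5

Ximena directly manages Pilar, Nikhil. Under Pilar: Grace, Lior, Cyrus (3). Nikhil has no reports. So Ximena's organization is 2 direct reports plus everyone under them: 4 + 1 = 5.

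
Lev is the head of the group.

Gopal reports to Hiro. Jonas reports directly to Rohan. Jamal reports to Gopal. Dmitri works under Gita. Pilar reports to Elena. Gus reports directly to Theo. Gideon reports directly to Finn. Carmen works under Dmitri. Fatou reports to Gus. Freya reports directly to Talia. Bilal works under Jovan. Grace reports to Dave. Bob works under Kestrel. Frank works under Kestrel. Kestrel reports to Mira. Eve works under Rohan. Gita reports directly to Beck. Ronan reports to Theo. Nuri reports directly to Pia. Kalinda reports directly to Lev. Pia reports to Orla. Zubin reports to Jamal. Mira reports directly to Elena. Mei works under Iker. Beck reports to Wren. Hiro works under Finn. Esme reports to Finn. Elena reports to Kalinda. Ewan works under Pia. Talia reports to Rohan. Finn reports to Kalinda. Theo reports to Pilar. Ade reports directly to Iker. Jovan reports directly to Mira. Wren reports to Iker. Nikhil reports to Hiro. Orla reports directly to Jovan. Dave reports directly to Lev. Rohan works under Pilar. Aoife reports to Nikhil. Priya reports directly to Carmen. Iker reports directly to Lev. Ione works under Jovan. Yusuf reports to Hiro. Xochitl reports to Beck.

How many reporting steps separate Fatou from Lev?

Chain from Fatou up to Lev: Fatou → Gus → Theo → Pilar → Elena → Kalinda → Lev. That is 6 steps up, so Fatou is 6 levels below Lev.

6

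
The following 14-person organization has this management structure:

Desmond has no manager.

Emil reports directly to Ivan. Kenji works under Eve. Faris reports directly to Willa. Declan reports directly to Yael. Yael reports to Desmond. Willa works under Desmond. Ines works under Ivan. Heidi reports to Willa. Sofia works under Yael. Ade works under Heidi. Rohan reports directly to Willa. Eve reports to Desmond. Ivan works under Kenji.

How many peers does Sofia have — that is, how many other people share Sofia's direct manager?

Sofia reports to Yael. Yael's other direct reports are Declan — 1 peer.

1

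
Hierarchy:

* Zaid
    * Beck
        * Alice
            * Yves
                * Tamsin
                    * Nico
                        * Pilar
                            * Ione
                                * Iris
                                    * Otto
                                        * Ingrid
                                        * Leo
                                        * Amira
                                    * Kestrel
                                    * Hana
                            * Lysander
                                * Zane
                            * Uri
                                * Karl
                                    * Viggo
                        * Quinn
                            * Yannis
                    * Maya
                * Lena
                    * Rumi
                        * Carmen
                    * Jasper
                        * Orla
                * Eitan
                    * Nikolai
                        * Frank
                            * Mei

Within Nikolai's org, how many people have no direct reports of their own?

The only person in Nikolai's organization with no one reporting to them is Mei. That is 1.

1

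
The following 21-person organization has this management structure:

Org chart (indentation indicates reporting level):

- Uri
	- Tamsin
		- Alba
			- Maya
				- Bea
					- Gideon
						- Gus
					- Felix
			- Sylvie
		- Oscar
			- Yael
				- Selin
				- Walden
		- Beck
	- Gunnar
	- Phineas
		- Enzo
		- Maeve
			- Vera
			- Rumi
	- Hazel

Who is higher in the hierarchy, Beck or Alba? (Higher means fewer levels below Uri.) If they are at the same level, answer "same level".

same level

Both Beck and Alba are 2 levels below Uri.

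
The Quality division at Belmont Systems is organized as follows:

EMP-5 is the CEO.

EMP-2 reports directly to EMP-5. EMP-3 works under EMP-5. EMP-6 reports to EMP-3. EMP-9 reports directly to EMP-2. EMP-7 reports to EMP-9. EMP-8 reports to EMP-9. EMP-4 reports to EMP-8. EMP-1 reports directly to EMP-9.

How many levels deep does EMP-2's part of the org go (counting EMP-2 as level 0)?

3

The longest chain under EMP-2 runs EMP-2 → EMP-9 → EMP-8 → EMP-4, which is 3 levels below EMP-2.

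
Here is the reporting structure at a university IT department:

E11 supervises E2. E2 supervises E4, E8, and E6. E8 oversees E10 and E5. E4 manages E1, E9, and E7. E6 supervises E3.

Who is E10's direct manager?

E10 reports directly to E8.

E8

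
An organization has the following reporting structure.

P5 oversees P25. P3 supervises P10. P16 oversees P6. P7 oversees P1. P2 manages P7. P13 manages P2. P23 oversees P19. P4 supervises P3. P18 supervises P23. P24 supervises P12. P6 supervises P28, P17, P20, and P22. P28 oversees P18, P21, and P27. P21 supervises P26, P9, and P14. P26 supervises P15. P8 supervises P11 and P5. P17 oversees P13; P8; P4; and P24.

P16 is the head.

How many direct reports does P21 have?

3

P21 directly manages P9, P26, P14. That is 3 direct reports.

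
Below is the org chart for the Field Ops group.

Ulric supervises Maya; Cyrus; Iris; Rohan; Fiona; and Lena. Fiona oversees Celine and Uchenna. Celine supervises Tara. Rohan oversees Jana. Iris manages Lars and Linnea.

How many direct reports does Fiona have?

Fiona directly manages Celine, Uchenna. That is 2 direct reports.

2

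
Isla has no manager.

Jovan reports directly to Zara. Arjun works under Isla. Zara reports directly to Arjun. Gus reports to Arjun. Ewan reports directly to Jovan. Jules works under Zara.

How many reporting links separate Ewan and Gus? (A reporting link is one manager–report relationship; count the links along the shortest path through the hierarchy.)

Ewan is 3 levels below Arjun, and Gus is 1 level below Arjun (their lowest common manager). The shortest path runs up from Ewan to Arjun and back down to Gus: 3 + 1 = 4 links.

4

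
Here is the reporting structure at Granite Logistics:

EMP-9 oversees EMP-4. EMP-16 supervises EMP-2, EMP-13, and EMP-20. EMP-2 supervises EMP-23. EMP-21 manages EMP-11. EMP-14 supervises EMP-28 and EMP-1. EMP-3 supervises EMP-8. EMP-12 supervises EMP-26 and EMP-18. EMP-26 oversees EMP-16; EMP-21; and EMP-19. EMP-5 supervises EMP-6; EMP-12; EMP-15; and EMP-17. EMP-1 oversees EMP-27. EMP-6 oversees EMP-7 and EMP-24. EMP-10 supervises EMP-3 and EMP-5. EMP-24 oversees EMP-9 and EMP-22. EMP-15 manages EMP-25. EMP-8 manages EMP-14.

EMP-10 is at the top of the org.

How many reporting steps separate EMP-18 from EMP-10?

Chain from EMP-18 up to EMP-10: EMP-18 → EMP-12 → EMP-5 → EMP-10. That is 3 steps up, so EMP-18 is 3 levels below EMP-10.

3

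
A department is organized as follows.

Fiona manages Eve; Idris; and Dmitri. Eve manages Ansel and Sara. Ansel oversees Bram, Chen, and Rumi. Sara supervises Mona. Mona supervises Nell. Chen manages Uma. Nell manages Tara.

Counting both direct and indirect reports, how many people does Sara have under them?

3

Sara directly manages Mona. Under Mona: Nell, Tara (2). That's 3 in total.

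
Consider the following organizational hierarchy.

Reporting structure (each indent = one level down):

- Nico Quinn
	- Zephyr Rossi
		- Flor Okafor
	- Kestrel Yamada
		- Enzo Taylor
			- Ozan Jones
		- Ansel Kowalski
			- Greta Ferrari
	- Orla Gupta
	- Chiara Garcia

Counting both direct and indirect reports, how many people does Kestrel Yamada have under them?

Kestrel Yamada directly manages Enzo Taylor, Ansel Kowalski. Under Enzo Taylor: Ozan Jones (1). Under Ansel Kowalski: Greta Ferrari (1). So Kestrel Yamada's organization is 2 direct reports plus everyone under them: 2 + 2 = 4.

4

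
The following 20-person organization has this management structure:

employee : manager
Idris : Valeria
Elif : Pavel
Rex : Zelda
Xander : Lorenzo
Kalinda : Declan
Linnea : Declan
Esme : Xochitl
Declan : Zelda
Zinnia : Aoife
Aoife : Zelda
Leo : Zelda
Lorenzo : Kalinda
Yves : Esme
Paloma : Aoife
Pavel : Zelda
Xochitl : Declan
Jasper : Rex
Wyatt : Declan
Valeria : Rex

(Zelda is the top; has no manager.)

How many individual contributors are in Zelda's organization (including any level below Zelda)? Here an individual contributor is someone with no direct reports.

The people in Zelda's organization with no one reporting to them are Leo, Jasper, Idris, Paloma, Zinnia, Elif, Linnea, Wyatt, Yves, Xander. That is 10.

10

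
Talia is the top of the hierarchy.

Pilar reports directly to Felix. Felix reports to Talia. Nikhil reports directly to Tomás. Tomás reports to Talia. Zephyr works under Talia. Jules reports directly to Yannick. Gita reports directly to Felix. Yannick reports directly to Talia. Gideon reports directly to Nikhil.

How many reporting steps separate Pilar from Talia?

2

Chain from Pilar up to Talia: Pilar → Felix → Talia. That is 2 steps up, so Pilar is 2 levels below Talia.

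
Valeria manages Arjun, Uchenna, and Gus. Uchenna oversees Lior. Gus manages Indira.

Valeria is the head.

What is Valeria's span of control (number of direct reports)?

3

Valeria directly manages Uchenna, Gus, Arjun. That is 3 direct reports.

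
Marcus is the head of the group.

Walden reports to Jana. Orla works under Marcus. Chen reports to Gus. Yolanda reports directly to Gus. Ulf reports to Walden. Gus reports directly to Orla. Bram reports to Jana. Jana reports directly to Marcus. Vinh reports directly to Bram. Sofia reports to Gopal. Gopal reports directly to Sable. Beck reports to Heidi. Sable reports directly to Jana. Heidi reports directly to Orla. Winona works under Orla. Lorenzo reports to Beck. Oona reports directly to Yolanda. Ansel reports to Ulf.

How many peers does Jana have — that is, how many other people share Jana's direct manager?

Jana reports to Marcus. Marcus's other direct reports are Orla — 1 peer.

1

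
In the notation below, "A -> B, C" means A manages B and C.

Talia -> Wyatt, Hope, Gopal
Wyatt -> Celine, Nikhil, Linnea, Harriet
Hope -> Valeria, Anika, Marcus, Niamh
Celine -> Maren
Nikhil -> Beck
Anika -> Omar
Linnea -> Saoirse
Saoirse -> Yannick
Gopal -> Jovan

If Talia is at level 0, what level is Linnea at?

2

Chain from Linnea up to Talia: Linnea → Wyatt → Talia. That is 2 steps up, so Linnea is 2 levels below Talia.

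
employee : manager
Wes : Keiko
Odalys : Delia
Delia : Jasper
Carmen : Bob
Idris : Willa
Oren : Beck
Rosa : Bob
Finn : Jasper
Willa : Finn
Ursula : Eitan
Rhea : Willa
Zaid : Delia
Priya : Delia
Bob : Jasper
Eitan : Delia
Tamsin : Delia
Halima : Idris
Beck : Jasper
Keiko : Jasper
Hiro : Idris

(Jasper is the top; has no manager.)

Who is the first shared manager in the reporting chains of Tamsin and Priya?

Delia

Tamsin's chain of managers is Delia, Jasper. Priya's chain of managers is Delia, Jasper. The first manager that appears in both chains is Delia.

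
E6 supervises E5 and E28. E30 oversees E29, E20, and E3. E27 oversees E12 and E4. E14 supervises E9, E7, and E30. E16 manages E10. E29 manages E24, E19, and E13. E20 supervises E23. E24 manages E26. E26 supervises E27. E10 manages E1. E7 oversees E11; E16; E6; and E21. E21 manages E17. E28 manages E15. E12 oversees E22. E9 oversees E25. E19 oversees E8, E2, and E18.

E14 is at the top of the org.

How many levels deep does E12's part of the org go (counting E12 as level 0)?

The longest chain under E12 runs E12 → E22, which is 1 level below E12.

1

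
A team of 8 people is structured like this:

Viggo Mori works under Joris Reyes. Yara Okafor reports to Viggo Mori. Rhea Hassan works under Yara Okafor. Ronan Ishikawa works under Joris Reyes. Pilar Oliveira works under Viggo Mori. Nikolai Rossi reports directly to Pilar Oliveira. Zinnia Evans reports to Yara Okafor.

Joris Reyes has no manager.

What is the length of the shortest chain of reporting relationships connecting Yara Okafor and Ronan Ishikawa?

3

Yara Okafor is 2 levels below Joris Reyes, and Ronan Ishikawa is 1 level below Joris Reyes (their lowest common manager). The shortest path runs up from Yara Okafor to Joris Reyes and back down to Ronan Ishikawa: 2 + 1 = 3 links.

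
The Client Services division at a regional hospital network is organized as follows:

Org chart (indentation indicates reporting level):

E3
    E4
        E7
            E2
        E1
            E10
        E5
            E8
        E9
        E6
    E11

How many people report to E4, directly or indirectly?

E4 directly manages E7, E1, E5, E9, E6. Under E7: E2 (1). Under E1: E10 (1). Under E5: E8 (1). E9 has no reports. E6 has no reports. So E4's organization is 5 direct reports plus everyone under them: 2 + 2 + 2 + 1 + 1 = 8.

8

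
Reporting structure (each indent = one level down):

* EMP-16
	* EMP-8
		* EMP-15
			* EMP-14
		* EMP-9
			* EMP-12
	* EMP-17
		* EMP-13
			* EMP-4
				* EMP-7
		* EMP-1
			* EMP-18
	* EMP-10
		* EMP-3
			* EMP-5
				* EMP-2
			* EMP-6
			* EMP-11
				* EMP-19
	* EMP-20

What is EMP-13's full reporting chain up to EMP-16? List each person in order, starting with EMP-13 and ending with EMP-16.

EMP-13 -> EMP-17 -> EMP-16

EMP-13 reports to EMP-17. EMP-17 reports to EMP-16. EMP-16 is at the top.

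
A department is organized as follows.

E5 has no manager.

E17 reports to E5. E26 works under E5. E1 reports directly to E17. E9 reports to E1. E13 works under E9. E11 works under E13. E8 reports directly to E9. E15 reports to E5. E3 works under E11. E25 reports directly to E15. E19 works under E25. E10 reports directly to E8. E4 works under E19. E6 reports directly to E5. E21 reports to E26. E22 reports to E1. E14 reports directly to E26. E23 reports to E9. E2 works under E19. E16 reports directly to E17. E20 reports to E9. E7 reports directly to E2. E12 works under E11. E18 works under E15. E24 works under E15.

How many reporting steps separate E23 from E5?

Chain from E23 up to E5: E23 → E9 → E1 → E17 → E5. That is 4 steps up, so E23 is 4 levels below E5.

4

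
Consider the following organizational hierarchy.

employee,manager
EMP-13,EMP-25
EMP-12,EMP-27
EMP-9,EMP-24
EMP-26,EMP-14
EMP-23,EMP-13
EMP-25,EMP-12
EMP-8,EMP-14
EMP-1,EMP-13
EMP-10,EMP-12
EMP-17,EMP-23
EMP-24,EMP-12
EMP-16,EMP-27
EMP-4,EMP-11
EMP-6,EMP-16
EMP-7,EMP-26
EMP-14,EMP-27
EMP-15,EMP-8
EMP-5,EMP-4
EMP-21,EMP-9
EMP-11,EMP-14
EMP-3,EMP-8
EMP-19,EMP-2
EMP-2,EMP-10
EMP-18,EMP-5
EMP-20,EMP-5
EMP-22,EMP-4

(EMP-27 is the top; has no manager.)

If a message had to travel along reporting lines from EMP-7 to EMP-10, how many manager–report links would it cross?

EMP-7 is 3 levels below EMP-27, and EMP-10 is 2 levels below EMP-27 (their lowest common manager). The shortest path runs up from EMP-7 to EMP-27 and back down to EMP-10: 3 + 2 = 5 links.

5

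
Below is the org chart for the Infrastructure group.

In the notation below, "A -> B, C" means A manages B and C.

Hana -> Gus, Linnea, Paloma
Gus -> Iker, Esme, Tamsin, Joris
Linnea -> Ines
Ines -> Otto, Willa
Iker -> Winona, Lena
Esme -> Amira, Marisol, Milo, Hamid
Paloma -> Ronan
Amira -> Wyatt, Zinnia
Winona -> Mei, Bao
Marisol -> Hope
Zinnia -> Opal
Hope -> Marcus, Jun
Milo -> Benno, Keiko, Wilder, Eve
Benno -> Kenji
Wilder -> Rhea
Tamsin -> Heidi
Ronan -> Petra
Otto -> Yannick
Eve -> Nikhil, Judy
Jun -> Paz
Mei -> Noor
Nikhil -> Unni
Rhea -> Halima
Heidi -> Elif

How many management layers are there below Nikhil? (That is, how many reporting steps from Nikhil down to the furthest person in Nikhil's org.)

The longest chain under Nikhil runs Nikhil → Unni, which is 1 level below Nikhil.

1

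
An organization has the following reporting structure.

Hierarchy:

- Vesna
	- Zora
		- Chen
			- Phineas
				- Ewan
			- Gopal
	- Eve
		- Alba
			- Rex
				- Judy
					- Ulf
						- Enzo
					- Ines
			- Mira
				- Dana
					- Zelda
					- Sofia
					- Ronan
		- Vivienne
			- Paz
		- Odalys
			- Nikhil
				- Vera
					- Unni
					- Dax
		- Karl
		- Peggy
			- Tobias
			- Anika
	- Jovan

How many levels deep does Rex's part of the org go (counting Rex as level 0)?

The longest chain under Rex runs Rex → Judy → Ulf → Enzo, which is 3 levels below Rex.

3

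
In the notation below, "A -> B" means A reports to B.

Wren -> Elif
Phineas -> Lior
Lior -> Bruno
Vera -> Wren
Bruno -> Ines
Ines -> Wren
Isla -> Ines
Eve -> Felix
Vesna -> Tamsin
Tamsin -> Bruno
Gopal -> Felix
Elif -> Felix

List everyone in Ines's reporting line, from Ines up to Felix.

Ines -> Wren -> Elif -> Felix

Ines reports to Wren. Wren reports to Elif. Elif reports to Felix. Felix is at the top.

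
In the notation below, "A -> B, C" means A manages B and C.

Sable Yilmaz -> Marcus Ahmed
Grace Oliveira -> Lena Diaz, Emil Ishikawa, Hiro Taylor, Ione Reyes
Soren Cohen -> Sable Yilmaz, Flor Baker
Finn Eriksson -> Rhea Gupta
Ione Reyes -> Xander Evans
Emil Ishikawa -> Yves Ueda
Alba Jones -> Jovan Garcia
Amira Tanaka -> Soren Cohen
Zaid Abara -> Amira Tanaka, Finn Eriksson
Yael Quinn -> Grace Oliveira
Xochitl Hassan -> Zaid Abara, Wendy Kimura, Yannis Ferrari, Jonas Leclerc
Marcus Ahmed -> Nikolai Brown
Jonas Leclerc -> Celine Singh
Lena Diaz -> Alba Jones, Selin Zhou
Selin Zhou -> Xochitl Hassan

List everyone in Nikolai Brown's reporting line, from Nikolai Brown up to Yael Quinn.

Nikolai Brown -> Marcus Ahmed -> Sable Yilmaz -> Soren Cohen -> Amira Tanaka -> Zaid Abara -> Xochitl Hassan -> Selin Zhou -> Lena Diaz -> Grace Oliveira -> Yael Quinn

Nikolai Brown reports to Marcus Ahmed. Marcus Ahmed reports to Sable Yilmaz. Sable Yilmaz reports to Soren Cohen. Soren Cohen reports to Amira Tanaka. Amira Tanaka reports to Zaid Abara. Zaid Abara reports to Xochitl Hassan. Xochitl Hassan reports to Selin Zhou. Selin Zhou reports to Lena Diaz. Lena Diaz reports to Grace Oliveira. Grace Oliveira reports to Yael Quinn. Yael Quinn is at the top.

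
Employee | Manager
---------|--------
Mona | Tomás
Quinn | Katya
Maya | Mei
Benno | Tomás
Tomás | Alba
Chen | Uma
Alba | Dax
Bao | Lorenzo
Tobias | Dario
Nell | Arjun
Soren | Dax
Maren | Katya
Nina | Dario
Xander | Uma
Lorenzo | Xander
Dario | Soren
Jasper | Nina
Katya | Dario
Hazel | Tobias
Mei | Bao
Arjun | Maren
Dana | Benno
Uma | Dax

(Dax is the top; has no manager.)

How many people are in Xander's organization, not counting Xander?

4

Xander directly manages Lorenzo. Under Lorenzo: Bao, Mei, Maya (3). That's 4 in total.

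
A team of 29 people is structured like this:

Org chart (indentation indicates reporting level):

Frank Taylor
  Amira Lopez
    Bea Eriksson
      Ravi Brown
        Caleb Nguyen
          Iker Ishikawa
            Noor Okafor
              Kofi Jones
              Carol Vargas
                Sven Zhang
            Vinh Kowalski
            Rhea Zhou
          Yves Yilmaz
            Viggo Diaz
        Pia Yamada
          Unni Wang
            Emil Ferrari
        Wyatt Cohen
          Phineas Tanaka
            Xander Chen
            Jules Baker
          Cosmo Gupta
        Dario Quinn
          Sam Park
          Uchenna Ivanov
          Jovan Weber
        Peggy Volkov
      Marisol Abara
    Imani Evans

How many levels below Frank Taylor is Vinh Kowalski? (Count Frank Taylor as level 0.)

Chain from Vinh Kowalski up to Frank Taylor: Vinh Kowalski → Iker Ishikawa → Caleb Nguyen → Ravi Brown → Bea Eriksson → Amira Lopez → Frank Taylor. That is 6 steps up, so Vinh Kowalski is 6 levels below Frank Taylor.

6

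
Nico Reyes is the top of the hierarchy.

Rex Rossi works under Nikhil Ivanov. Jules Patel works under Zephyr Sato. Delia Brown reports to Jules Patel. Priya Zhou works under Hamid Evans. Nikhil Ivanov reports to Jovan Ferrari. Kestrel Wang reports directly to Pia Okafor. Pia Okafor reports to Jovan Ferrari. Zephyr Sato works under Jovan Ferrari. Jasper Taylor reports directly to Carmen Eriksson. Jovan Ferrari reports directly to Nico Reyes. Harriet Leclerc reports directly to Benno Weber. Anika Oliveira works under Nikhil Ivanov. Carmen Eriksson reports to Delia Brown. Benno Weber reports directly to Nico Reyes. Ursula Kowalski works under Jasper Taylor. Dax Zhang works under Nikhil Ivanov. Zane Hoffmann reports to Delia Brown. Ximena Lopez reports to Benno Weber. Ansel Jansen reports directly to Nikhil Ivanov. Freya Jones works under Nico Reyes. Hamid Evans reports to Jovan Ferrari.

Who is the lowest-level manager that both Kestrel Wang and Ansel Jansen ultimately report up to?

Jovan Ferrari

Kestrel Wang's chain of managers is Pia Okafor, Jovan Ferrari, Nico Reyes. Ansel Jansen's chain of managers is Nikhil Ivanov, Jovan Ferrari, Nico Reyes. The first manager that appears in both chains is Jovan Ferrari.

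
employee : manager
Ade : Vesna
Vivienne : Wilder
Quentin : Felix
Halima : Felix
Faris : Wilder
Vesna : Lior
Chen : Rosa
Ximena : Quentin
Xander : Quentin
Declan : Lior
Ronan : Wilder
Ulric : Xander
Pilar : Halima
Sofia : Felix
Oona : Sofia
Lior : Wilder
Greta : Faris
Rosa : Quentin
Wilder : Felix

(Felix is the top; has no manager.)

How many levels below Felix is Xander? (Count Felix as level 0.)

Chain from Xander up to Felix: Xander → Quentin → Felix. That is 2 steps up, so Xander is 2 levels below Felix.

2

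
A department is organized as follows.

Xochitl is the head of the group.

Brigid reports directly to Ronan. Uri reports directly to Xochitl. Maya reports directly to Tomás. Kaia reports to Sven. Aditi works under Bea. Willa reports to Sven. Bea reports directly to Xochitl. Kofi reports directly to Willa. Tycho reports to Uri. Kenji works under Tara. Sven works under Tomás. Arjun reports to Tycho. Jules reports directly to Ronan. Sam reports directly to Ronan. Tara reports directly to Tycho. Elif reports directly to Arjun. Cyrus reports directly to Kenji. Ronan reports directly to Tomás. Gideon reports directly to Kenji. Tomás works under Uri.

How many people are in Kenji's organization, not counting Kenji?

Kenji directly manages Cyrus, Gideon. Cyrus has no reports. Gideon has no reports. So Kenji's organization is 2 direct reports plus everyone under them: 1 + 1 = 2.

2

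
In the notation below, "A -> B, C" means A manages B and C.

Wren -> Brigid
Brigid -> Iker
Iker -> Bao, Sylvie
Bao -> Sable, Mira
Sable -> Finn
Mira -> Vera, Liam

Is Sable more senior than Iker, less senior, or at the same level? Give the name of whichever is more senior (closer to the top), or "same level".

Sable is 4 levels below Wren; Iker is 2. Iker is higher.

Iker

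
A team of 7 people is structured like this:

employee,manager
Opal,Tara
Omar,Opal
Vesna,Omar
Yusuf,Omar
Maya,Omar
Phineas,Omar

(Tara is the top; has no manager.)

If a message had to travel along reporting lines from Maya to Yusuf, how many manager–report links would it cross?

Maya is 1 level below Omar, and Yusuf is 1 level below Omar (their lowest common manager). The shortest path runs up from Maya to Omar and back down to Yusuf: 1 + 1 = 2 links.

2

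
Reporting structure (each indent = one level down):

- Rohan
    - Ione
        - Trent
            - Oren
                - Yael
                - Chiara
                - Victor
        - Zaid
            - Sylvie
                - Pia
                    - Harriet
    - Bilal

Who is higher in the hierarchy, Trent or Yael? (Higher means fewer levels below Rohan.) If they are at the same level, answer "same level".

Trent

Trent is 2 levels below Rohan; Yael is 4. Trent is higher.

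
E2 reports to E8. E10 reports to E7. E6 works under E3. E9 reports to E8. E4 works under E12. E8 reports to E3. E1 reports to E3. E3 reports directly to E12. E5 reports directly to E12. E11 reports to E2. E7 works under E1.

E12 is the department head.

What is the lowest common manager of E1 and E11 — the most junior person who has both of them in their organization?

E3

E1's chain of managers is E3, E12. E11's chain of managers is E2, E8, E3, E12. The first manager that appears in both chains is E3.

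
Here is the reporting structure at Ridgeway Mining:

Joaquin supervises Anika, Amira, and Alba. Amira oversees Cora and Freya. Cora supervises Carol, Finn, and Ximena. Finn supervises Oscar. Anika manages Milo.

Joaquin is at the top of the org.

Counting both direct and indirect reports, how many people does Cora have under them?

Cora directly manages Finn, Ximena, Carol. Under Finn: Oscar (1). Ximena has no reports. Carol has no reports. So Cora's organization is 3 direct reports plus everyone under them: 2 + 1 + 1 = 4.

4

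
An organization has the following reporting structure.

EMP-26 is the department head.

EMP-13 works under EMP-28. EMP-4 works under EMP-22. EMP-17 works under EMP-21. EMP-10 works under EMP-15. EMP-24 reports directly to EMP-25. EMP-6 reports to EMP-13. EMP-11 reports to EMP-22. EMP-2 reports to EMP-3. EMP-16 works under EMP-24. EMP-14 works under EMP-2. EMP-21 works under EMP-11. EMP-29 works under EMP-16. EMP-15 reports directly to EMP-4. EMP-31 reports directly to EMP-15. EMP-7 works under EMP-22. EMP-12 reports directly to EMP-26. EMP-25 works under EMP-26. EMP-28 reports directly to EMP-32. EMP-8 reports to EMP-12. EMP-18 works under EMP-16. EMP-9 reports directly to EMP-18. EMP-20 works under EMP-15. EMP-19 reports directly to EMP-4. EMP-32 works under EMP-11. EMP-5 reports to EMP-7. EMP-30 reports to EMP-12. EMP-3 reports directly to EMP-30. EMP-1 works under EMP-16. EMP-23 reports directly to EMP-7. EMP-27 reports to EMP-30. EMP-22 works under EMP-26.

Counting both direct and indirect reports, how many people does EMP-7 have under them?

2

EMP-7 directly manages EMP-23, EMP-5. EMP-23 has no reports. EMP-5 has no reports. So EMP-7's organization is 2 direct reports plus everyone under them: 1 + 1 = 2.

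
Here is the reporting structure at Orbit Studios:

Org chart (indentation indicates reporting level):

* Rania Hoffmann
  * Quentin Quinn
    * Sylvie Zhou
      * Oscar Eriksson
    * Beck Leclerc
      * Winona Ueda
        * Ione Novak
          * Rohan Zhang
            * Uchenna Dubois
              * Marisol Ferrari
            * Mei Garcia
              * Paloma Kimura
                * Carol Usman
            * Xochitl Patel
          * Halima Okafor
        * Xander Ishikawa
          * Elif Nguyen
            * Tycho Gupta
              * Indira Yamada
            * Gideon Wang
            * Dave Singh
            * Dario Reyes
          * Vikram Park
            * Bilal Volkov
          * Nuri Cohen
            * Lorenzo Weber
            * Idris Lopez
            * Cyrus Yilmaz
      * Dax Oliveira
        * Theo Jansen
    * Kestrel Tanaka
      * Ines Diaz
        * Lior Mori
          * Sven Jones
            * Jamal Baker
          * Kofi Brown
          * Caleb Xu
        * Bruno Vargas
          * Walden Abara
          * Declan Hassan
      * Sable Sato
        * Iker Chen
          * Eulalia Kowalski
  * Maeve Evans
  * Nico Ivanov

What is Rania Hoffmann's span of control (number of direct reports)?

Rania Hoffmann directly manages Quentin Quinn, Maeve Evans, Nico Ivanov. That is 3 direct reports.

3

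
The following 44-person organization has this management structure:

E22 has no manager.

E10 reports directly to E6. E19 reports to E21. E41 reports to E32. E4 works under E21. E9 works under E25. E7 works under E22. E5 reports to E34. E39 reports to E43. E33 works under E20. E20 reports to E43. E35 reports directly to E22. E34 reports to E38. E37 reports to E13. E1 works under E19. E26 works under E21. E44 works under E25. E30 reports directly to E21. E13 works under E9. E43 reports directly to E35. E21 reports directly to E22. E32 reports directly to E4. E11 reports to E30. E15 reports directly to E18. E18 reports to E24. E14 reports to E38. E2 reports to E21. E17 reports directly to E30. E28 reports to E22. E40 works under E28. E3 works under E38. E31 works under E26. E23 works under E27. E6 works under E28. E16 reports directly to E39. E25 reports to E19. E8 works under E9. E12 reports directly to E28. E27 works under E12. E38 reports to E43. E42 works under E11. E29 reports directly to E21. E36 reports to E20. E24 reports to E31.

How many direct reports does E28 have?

E28 directly manages E40, E6, E12. That is 3 direct reports.

3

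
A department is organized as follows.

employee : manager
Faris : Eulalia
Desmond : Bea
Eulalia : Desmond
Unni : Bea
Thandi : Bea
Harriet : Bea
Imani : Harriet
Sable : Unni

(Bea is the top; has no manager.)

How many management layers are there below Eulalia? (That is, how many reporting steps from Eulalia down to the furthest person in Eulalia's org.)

The longest chain under Eulalia runs Eulalia → Faris, which is 1 level below Eulalia.

1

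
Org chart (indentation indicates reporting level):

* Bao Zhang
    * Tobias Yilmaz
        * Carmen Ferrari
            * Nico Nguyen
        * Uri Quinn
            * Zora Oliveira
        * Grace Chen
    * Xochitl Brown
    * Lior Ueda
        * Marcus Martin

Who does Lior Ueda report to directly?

Lior Ueda reports directly to Bao Zhang.

Bao Zhang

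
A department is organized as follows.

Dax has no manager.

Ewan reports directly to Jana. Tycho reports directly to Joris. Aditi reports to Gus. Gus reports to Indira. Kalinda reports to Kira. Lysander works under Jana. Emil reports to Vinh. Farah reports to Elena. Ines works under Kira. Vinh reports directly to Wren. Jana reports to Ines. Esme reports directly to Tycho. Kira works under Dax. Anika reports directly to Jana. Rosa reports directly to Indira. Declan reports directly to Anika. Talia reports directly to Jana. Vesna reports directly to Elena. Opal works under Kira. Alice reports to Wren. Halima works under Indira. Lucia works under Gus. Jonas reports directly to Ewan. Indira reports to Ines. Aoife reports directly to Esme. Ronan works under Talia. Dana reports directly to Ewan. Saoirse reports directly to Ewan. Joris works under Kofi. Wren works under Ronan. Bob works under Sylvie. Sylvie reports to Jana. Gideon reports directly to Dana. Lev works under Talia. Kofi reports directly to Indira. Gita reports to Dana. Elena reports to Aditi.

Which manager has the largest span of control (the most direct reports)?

Jana

Direct-report counts: Dax has 1; Kira has 3; Ines has 2; Indira has 4; Gus has 2; Aditi has 1; Elena has 2; Kofi has 1; Joris has 1; Tycho has 1; Esme has 1; Jana has 5; Sylvie has 1; Anika has 1; Talia has 2; Ronan has 1; Wren has 2; Vinh has 1; Ewan has 3; Dana has 2. The largest is 5, held by Jana.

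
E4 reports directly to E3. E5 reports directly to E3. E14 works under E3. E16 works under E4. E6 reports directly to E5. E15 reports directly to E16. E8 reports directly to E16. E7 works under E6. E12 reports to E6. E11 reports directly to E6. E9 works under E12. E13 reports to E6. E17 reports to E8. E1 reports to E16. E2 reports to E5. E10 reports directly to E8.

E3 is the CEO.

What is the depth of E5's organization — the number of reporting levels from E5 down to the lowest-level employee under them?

The longest chain under E5 runs E5 → E6 → E12 → E9, which is 3 levels below E5.

3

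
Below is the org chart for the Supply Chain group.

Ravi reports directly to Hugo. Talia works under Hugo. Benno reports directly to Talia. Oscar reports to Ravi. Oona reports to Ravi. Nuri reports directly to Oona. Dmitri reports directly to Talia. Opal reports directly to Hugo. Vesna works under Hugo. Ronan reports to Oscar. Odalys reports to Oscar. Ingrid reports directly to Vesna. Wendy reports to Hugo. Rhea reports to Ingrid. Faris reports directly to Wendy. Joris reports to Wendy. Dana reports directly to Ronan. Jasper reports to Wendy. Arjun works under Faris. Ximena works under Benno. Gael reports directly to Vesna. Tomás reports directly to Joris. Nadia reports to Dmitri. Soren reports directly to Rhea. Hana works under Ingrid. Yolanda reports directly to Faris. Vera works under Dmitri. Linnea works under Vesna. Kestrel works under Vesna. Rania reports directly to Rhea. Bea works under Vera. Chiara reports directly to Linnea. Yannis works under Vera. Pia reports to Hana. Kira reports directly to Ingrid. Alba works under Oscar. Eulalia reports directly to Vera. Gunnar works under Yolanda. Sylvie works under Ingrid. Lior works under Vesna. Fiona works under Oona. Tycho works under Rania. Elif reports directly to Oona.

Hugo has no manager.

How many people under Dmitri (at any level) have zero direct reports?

The people in Dmitri's organization with no one reporting to them are Eulalia, Yannis, Bea, Nadia. That is 4.

4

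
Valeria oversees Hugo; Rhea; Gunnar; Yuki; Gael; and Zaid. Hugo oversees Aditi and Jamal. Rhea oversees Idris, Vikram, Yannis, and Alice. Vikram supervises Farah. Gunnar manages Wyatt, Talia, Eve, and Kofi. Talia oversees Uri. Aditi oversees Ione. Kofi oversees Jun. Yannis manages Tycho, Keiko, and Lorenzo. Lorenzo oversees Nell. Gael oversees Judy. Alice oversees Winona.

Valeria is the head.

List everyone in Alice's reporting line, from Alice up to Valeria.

Alice -> Rhea -> Valeria

Alice reports to Rhea. Rhea reports to Valeria. Valeria is at the top.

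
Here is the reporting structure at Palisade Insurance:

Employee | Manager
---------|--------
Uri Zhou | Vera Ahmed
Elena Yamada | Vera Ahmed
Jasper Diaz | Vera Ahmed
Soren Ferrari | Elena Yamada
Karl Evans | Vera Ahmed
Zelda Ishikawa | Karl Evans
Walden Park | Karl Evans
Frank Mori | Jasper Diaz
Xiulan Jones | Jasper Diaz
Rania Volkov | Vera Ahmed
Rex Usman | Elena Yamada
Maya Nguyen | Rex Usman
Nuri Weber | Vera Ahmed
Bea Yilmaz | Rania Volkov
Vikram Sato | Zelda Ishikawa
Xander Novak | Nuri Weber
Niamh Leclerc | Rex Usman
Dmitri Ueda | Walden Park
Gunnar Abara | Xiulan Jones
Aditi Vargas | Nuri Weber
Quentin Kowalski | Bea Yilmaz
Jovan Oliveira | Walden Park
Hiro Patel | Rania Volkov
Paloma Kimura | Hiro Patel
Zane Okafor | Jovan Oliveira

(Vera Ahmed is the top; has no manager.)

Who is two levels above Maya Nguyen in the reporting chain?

Elena Yamada

Maya Nguyen reports to Rex Usman, and Rex Usman reports to Elena Yamada. So Maya Nguyen's skip-level manager is Elena Yamada.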